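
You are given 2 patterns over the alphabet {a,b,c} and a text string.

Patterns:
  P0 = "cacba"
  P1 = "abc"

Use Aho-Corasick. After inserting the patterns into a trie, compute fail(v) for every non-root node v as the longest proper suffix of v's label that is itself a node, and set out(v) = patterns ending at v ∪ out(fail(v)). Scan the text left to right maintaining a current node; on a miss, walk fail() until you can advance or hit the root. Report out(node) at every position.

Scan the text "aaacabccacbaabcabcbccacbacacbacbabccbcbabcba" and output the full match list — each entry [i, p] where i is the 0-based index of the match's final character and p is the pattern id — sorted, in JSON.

Build automaton:
Trie (insert patterns):
  0='ε' goto a→6 c→1
  1='c' goto a→2
  2='ca' goto c→3
  3='cac' goto b→4
  4='cacb' goto a→5
  5='cacba' goto ·  ←P0
  6='a' goto b→7
  7='ab' goto c→8
  8='abc' goto ·  ←P1

BFS fail/out derivation:
  n1('c'): parent n0 fail=0; on 'c' 0 → fail=0;  out ∅∪∅=∅
  n6('a'): parent n0 fail=0; on 'a' 0 → fail=0;  out ∅∪∅=∅
  n2('ca'): parent n1 fail=0; on 'a' 0 → fail=6;  out ∅∪∅=∅
  n7('ab'): parent n6 fail=0; on 'b' 0 → fail=0;  out ∅∪∅=∅
  n3('cac'): parent n2 fail=6; on 'c' 6→0 → fail=1;  out ∅∪∅=∅
  n8('abc'): parent n7 fail=0; on 'c' 0 → fail=1;  out {1}∪∅={1}
  n4('cacb'): parent n3 fail=1; on 'b' 1→0 → fail=0;  out ∅∪∅=∅
  n5('cacba'): parent n4 fail=0; on 'a' 0 → fail=6;  out {0}∪∅={0}

Text stream:
i=0 'a': node 0→6
i=1 'a': node 6→6 ·f
i=2 'a': node 6→6 ·f
i=3 'c': node 6→1 ·f
i=4 'a': node 1→2
i=5 'b': node 2→7 ·f
i=6 'c': node 7→8  ** P1@[4:6]
i=7 'c': node 8→1 ·f
i=8 'a': node 1→2
i=9 'c': node 2→3
i=10 'b': node 3→4
i=11 'a': node 4→5  ** P0@[7:11]
i=12 'a': node 5→6 ·f
i=13 'b': node 6→7
i=14 'c': node 7→8  ** P1@[12:14]
i=15 'a': node 8→2 ·f
i=16 'b': node 2→7 ·f
i=17 'c': node 7→8  ** P1@[15:17]
i=18 'b': node 8→0 ·f
i=19 'c': node 0→1
i=20 'c': node 1→1 ·f
i=21 'a': node 1→2
i=22 'c': node 2→3
i=23 'b': node 3→4
i=24 'a': node 4→5  ** P0@[20:24]
i=25 'c': node 5→1 ·f
i=26 'a': node 1→2
i=27 'c': node 2→3
i=28 'b': node 3→4
i=29 'a': node 4→5  ** P0@[25:29]
i=30 'c': node 5→1 ·f
i=31 'b': node 1→0 ·f
i=32 'a': node 0→6
i=33 'b': node 6→7
i=34 'c': node 7→8  ** P1@[32:34]
i=35 'c': node 8→1 ·f
i=36 'b': node 1→0 ·f
i=37 'c': node 0→1
i=38 'b': node 1→0 ·f
i=39 'a': node 0→6
i=40 'b': node 6→7
i=41 'c': node 7→8  ** P1@[39:41]
i=42 'b': node 8→0 ·f
i=43 'a': node 0→6

All matches (sorted): [[6,1],[11,0],[14,1],[17,1],[24,0],[29,0],[34,1],[41,1]]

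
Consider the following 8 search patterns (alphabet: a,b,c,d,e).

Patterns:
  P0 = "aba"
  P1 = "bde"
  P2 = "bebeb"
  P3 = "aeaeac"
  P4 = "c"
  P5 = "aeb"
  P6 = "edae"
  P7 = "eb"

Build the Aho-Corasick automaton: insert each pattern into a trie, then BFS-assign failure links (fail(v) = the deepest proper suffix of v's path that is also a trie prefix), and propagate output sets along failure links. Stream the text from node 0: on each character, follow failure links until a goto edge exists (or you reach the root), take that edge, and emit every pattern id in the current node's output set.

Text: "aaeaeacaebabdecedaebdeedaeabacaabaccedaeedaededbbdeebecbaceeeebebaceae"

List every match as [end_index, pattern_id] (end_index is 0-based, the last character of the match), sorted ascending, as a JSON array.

Construct AC machine:
Trie nodes:
  0='ε' goto a→1 b→4 c→16 e→18
  1='a' goto b→2 e→11
  2='ab' goto a→3
  3='aba' goto ·  [P0 ends]
  4='b' goto d→5 e→7
  5='bd' goto e→6
  6='bde' goto ·  [P1 ends]
  7='be' goto b→8
  8='beb' goto e→9
  9='bebe' goto b→10
  10='bebeb' goto ·  [P2 ends]
  11='ae' goto a→12 b→17
  12='aea' goto e→13
  13='aeae' goto a→14
  14='aeaea' goto c→15
  15='aeaeac' goto ·  [P3 ends]
  16='c' goto ·  [P4 ends]
  17='aeb' goto ·  [P5 ends]
  18='e' goto b→22 d→19
  19='ed' goto a→20
  20='eda' goto e→21
  21='edae' goto ·  [P6 ends]
  22='eb' goto ·  [P7 ends]

BFS fail/out derivation:
  fail(1) 'a': from fail(0)=0 chase 'a': 0 ⇒ 0;  out=∅∪out(0)=∅
  fail(4) 'b': from fail(0)=0 chase 'b': 0 ⇒ 0;  out=∅∪out(0)=∅
  fail(16) 'c': from fail(0)=0 chase 'c': 0 ⇒ 0;  out={4}∪out(0)={4}
  fail(18) 'e': from fail(0)=0 chase 'e': 0 ⇒ 0;  out=∅∪out(0)=∅
  fail(2) 'ab': from fail(1)=0 chase 'b': 0 ⇒ 4;  out=∅∪out(4)=∅
  fail(5) 'bd': from fail(4)=0 chase 'd': 0 ⇒ 0;  out=∅∪out(0)=∅
  fail(7) 'be': from fail(4)=0 chase 'e': 0 ⇒ 18;  out=∅∪out(18)=∅
  fail(11) 'ae': from fail(1)=0 chase 'e': 0 ⇒ 18;  out=∅∪out(18)=∅
  fail(19) 'ed': from fail(18)=0 chase 'd': 0 ⇒ 0;  out=∅∪out(0)=∅
  fail(22) 'eb': from fail(18)=0 chase 'b': 0 ⇒ 4;  out={7}∪out(4)={7}
  fail(3) 'aba': from fail(2)=4 chase 'a': 4→0 ⇒ 1;  out={0}∪out(1)={0}
  fail(6) 'bde': from fail(5)=0 chase 'e': 0 ⇒ 18;  out={1}∪out(18)={1}
  fail(8) 'beb': from fail(7)=18 chase 'b': 18 ⇒ 22;  out=∅∪out(22)={7}
  fail(12) 'aea': from fail(11)=18 chase 'a': 18→0 ⇒ 1;  out=∅∪out(1)=∅
  fail(17) 'aeb': from fail(11)=18 chase 'b': 18 ⇒ 22;  out={5}∪out(22)={5,7}
  fail(20) 'eda': from fail(19)=0 chase 'a': 0 ⇒ 1;  out=∅∪out(1)=∅
  fail(9) 'bebe': from fail(8)=22 chase 'e': 22→4 ⇒ 7;  out=∅∪out(7)=∅
  fail(13) 'aeae': from fail(12)=1 chase 'e': 1 ⇒ 11;  out=∅∪out(11)=∅
  fail(21) 'edae': from fail(20)=1 chase 'e': 1 ⇒ 11;  out={6}∪out(11)={6}
  fail(10) 'bebeb': from fail(9)=7 chase 'b': 7 ⇒ 8;  out={2}∪out(8)={2,7}
  fail(14) 'aeaea': from fail(13)=11 chase 'a': 11 ⇒ 12;  out=∅∪out(12)=∅
  fail(15) 'aeaeac': from fail(14)=12 chase 'c': 12→1→0 ⇒ 16;  out={3}∪out(16)={3,4}

Text stream:
[0] read 'a'  n0⇒n1
[1] read 'a'  n1⇒n1 ·f
[2] read 'e'  n1⇒n11
[3] read 'a'  n11⇒n12
[4] read 'e'  n12⇒n13
[5] read 'a'  n13⇒n14
[6] read 'c'  n14⇒n15  → match P3@[1:6],P4@[6:6]
[7] read 'a'  n15⇒n1 ·f
[8] read 'e'  n1⇒n11
[9] read 'b'  n11⇒n17  → match P5@[7:9],P7@[8:9]
[10] read 'a'  n17⇒n1 ·f
[11] read 'b'  n1⇒n2
[12] read 'd'  n2⇒n5 ·f
[13] read 'e'  n5⇒n6  → match P1@[11:13]
[14] read 'c'  n6⇒n16 ·f  → match P4@[14:14]
[15] read 'e'  n16⇒n18 ·f
[16] read 'd'  n18⇒n19
[17] read 'a'  n19⇒n20
[18] read 'e'  n20⇒n21  → match P6@[15:18]
[19] read 'b'  n21⇒n17 ·f  → match P5@[17:19],P7@[18:19]
[20] read 'd'  n17⇒n5 ·f
[21] read 'e'  n5⇒n6  → match P1@[19:21]
[22] read 'e'  n6⇒n18 ·f
[23] read 'd'  n18⇒n19
[24] read 'a'  n19⇒n20
[25] read 'e'  n20⇒n21  → match P6@[22:25]
[26] read 'a'  n21⇒n12 ·f
[27] read 'b'  n12⇒n2 ·f
[28] read 'a'  n2⇒n3  → match P0@[26:28]
[29] read 'c'  n3⇒n16 ·f  → match P4@[29:29]
[30] read 'a'  n16⇒n1 ·f
[31] read 'a'  n1⇒n1 ·f
[32] read 'b'  n1⇒n2
[33] read 'a'  n2⇒n3  → match P0@[31:33]
[34] read 'c'  n3⇒n16 ·f  → match P4@[34:34]
[35] read 'c'  n16⇒n16 ·f  → match P4@[35:35]
[36] read 'e'  n16⇒n18 ·f
[37] read 'd'  n18⇒n19
[38] read 'a'  n19⇒n20
[39] read 'e'  n20⇒n21  → match P6@[36:39]
[40] read 'e'  n21⇒n18 ·f
[41] read 'd'  n18⇒n19
[42] read 'a'  n19⇒n20
[43] read 'e'  n20⇒n21  → match P6@[40:43]
[44] read 'd'  n21⇒n19 ·f
[45] read 'e'  n19⇒n18 ·f
[46] read 'd'  n18⇒n19
[47] read 'b'  n19⇒n4 ·f
[48] read 'b'  n4⇒n4 ·f
[49] read 'd'  n4⇒n5
[50] read 'e'  n5⇒n6  → match P1@[48:50]
[51] read 'e'  n6⇒n18 ·f
[52] read 'b'  n18⇒n22  → match P7@[51:52]
[53] read 'e'  n22⇒n7 ·f
[54] read 'c'  n7⇒n16 ·f  → match P4@[54:54]
[55] read 'b'  n16⇒n4 ·f
[56] read 'a'  n4⇒n1 ·f
[57] read 'c'  n1⇒n16 ·f  → match P4@[57:57]
[58] read 'e'  n16⇒n18 ·f
[59] read 'e'  n18⇒n18 ·f
[60] read 'e'  n18⇒n18 ·f
[61] read 'e'  n18⇒n18 ·f
[62] read 'b'  n18⇒n22  → match P7@[61:62]
[63] read 'e'  n22⇒n7 ·f
[64] read 'b'  n7⇒n8  → match P7@[63:64]
[65] read 'a'  n8⇒n1 ·f
[66] read 'c'  n1⇒n16 ·f  → match P4@[66:66]
[67] read 'e'  n16⇒n18 ·f
[68] read 'a'  n18⇒n1 ·f
[69] read 'e'  n1⇒n11

Result: [[6,3],[6,4],[9,5],[9,7],[13,1],[14,4],[18,6],[19,5],[19,7],[21,1],[25,6],[28,0],[29,4],[33,0],[34,4],[35,4],[39,6],[43,6],[50,1],[52,7],[54,4],[57,4],[62,7],[64,7],[66,4]]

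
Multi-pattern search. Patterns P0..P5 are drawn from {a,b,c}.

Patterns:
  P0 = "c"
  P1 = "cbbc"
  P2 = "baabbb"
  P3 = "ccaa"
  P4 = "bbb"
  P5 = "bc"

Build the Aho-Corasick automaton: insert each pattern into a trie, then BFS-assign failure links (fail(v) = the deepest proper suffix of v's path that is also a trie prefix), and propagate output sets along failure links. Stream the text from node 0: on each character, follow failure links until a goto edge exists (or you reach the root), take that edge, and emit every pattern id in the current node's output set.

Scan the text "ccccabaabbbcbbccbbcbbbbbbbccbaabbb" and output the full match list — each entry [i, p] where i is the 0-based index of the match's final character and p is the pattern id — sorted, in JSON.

Build automaton:
Trie nodes:
  n0 'ε': b→5 c→1
  n1 'c': b→2 c→11  [P0 ends]
  n2 'cb': b→3
  n3 'cbb': c→4
  n4 'cbbc': ·  [P1 ends]
  n5 'b': a→6 b→14 c→16
  n6 'ba': a→7
  n7 'baa': b→8
  n8 'baab': b→9
  n9 'baabb': b→10
  n10 'baabbb': ·  [P2 ends]
  n11 'cc': a→12
  n12 'cca': a→13
  n13 'ccaa': ·  [P3 ends]
  n14 'bb': b→15
  n15 'bbb': ·  [P4 ends]
  n16 'bc': ·  [P5 ends]

Failure links (BFS by depth):
  fail(1) 'c': from fail(0)=0 chase 'c': 0 ⇒ 0;  out={0}∪out(0)={0}
  fail(5) 'b': from fail(0)=0 chase 'b': 0 ⇒ 0;  out=∅∪out(0)=∅
  fail(2) 'cb': from fail(1)=0 chase 'b': 0 ⇒ 5;  out=∅∪out(5)=∅
  fail(6) 'ba': from fail(5)=0 chase 'a': 0 ⇒ 0;  out=∅∪out(0)=∅
  fail(11) 'cc': from fail(1)=0 chase 'c': 0 ⇒ 1;  out=∅∪out(1)={0}
  fail(14) 'bb': from fail(5)=0 chase 'b': 0 ⇒ 5;  out=∅∪out(5)=∅
  fail(16) 'bc': from fail(5)=0 chase 'c': 0 ⇒ 1;  out={5}∪out(1)={0,5}
  fail(3) 'cbb': from fail(2)=5 chase 'b': 5 ⇒ 14;  out=∅∪out(14)=∅
  fail(7) 'baa': from fail(6)=0 chase 'a': 0 ⇒ 0;  out=∅∪out(0)=∅
  fail(12) 'cca': from fail(11)=1 chase 'a': 1→0 ⇒ 0;  out=∅∪out(0)=∅
  fail(15) 'bbb': from fail(14)=5 chase 'b': 5 ⇒ 14;  out={4}∪out(14)={4}
  fail(4) 'cbbc': from fail(3)=14 chase 'c': 14→5 ⇒ 16;  out={1}∪out(16)={0,1,5}
  fail(8) 'baab': from fail(7)=0 chase 'b': 0 ⇒ 5;  out=∅∪out(5)=∅
  fail(13) 'ccaa': from fail(12)=0 chase 'a': 0 ⇒ 0;  out={3}∪out(0)={3}
  fail(9) 'baabb': from fail(8)=5 chase 'b': 5 ⇒ 14;  out=∅∪out(14)=∅
  fail(10) 'baabbb': from fail(9)=14 chase 'b': 14 ⇒ 15;  out={2}∪out(15)={2,4}

Run:
[0] read 'c'  n0⇒n1  ** P0@[0:0]
[1] read 'c'  n1⇒n11  ** P0@[1:1]
[2] read 'c'  n11⇒n11 (fail-walked)  ** P0@[2:2]
[3] read 'c'  n11⇒n11 (fail-walked)  ** P0@[3:3]
[4] read 'a'  n11⇒n12
[5] read 'b'  n12⇒n5 (fail-walked)
[6] read 'a'  n5⇒n6
[7] read 'a'  n6⇒n7
[8] read 'b'  n7⇒n8
[9] read 'b'  n8⇒n9
[10] read 'b'  n9⇒n10  ** P2@[5:10],P4@[8:10]
[11] read 'c'  n10⇒n16 (fail-walked)  ** P0@[11:11],P5@[10:11]
[12] read 'b'  n16⇒n2 (fail-walked)
[13] read 'b'  n2⇒n3
[14] read 'c'  n3⇒n4  ** P0@[14:14],P1@[11:14],P5@[13:14]
[15] read 'c'  n4⇒n11 (fail-walked)  ** P0@[15:15]
[16] read 'b'  n11⇒n2 (fail-walked)
[17] read 'b'  n2⇒n3
[18] read 'c'  n3⇒n4  ** P0@[18:18],P1@[15:18],P5@[17:18]
[19] read 'b'  n4⇒n2 (fail-walked)
[20] read 'b'  n2⇒n3
[21] read 'b'  n3⇒n15 (fail-walked)  ** P4@[19:21]
[22] read 'b'  n15⇒n15 (fail-walked)  ** P4@[20:22]
[23] read 'b'  n15⇒n15 (fail-walked)  ** P4@[21:23]
[24] read 'b'  n15⇒n15 (fail-walked)  ** P4@[22:24]
[25] read 'b'  n15⇒n15 (fail-walked)  ** P4@[23:25]
[26] read 'c'  n15⇒n16 (fail-walked)  ** P0@[26:26],P5@[25:26]
[27] read 'c'  n16⇒n11 (fail-walked)  ** P0@[27:27]
[28] read 'b'  n11⇒n2 (fail-walked)
[29] read 'a'  n2⇒n6 (fail-walked)
[30] read 'a'  n6⇒n7
[31] read 'b'  n7⇒n8
[32] read 'b'  n8⇒n9
[33] read 'b'  n9⇒n10  ** P2@[28:33],P4@[31:33]

Matches: [[0,0],[1,0],[2,0],[3,0],[10,2],[10,4],[11,0],[11,5],[14,0],[14,1],[14,5],[15,0],[18,0],[18,1],[18,5],[21,4],[22,4],[23,4],[24,4],[25,4],[26,0],[26,5],[27,0],[33,2],[33,4]]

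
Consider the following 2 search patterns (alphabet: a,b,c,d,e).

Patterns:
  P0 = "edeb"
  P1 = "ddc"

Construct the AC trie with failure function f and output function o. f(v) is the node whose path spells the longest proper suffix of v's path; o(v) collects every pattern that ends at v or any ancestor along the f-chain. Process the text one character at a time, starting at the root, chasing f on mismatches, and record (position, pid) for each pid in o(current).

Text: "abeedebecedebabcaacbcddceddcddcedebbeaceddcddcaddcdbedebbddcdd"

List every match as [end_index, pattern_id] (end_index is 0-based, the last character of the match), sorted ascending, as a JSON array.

Build:
Trie (insert patterns):
  n0 'ε': d→5 e→1
  n1 'e': d→2
  n2 'ed': e→3
  n3 'ede': b→4
  n4 'edeb': ·  ←P0
  n5 'd': d→6
  n6 'dd': c→7
  n7 'ddc': ·  ←P1

BFS fail/out derivation:
  n1('e'): parent n0 fail=0; on 'e' 0 → fail=0;  out ∅∪∅=∅
  n5('d'): parent n0 fail=0; on 'd' 0 → fail=0;  out ∅∪∅=∅
  n2('ed'): parent n1 fail=0; on 'd' 0 → fail=5;  out ∅∪∅=∅
  n6('dd'): parent n5 fail=0; on 'd' 0 → fail=5;  out ∅∪∅=∅
  n3('ede'): parent n2 fail=5; on 'e' 5→0 → fail=1;  out ∅∪∅=∅
  n7('ddc'): parent n6 fail=5; on 'c' 5→0 → fail=0;  out {1}∪∅={1}
  n4('edeb'): parent n3 fail=1; on 'b' 1→0 → fail=0;  out {0}∪∅={0}

Run:
i=0 'a': node 0→0
i=1 'b': node 0→0
i=2 'e': node 0→1
i=3 'e': node 1→1 ·f
i=4 'd': node 1→2
i=5 'e': node 2→3
i=6 'b': node 3→4  → match P0@[3:6]
i=7 'e': node 4→1 ·f
i=8 'c': node 1→0 ·f
i=9 'e': node 0→1
i=10 'd': node 1→2
i=11 'e': node 2→3
i=12 'b': node 3→4  → match P0@[9:12]
i=13 'a': node 4→0 ·f
i=14 'b': node 0→0
i=15 'c': node 0→0
i=16 'a': node 0→0
i=17 'a': node 0→0
i=18 'c': node 0→0
i=19 'b': node 0→0
i=20 'c': node 0→0
i=21 'd': node 0→5
i=22 'd': node 5→6
i=23 'c': node 6→7  → match P1@[21:23]
i=24 'e': node 7→1 ·f
i=25 'd': node 1→2
i=26 'd': node 2→6 ·f
i=27 'c': node 6→7  → match P1@[25:27]
i=28 'd': node 7→5 ·f
i=29 'd': node 5→6
i=30 'c': node 6→7  → match P1@[28:30]
i=31 'e': node 7→1 ·f
i=32 'd': node 1→2
i=33 'e': node 2→3
i=34 'b': node 3→4  → match P0@[31:34]
i=35 'b': node 4→0 ·f
i=36 'e': node 0→1
i=37 'a': node 1→0 ·f
i=38 'c': node 0→0
i=39 'e': node 0→1
i=40 'd': node 1→2
i=41 'd': node 2→6 ·f
i=42 'c': node 6→7  → match P1@[40:42]
i=43 'd': node 7→5 ·f
i=44 'd': node 5→6
i=45 'c': node 6→7  → match P1@[43:45]
i=46 'a': node 7→0 ·f
i=47 'd': node 0→5
i=48 'd': node 5→6
i=49 'c': node 6→7  → match P1@[47:49]
i=50 'd': node 7→5 ·f
i=51 'b': node 5→0 ·f
i=52 'e': node 0→1
i=53 'd': node 1→2
i=54 'e': node 2→3
i=55 'b': node 3→4  → match P0@[52:55]
i=56 'b': node 4→0 ·f
i=57 'd': node 0→5
i=58 'd': node 5→6
i=59 'c': node 6→7  → match P1@[57:59]
i=60 'd': node 7→5 ·f
i=61 'd': node 5→6

Result: [[6,0],[12,0],[23,1],[27,1],[30,1],[34,0],[42,1],[45,1],[49,1],[55,0],[59,1]]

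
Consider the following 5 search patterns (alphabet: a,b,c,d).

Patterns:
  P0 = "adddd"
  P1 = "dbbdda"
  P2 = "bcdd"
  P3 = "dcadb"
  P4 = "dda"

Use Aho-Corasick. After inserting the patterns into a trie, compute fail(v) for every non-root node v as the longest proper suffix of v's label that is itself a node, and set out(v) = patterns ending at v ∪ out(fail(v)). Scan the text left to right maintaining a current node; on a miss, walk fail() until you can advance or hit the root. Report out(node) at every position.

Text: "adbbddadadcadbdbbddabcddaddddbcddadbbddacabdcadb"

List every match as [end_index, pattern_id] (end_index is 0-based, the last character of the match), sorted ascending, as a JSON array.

Build automaton:
Trie nodes:
  n0 'ε': a→1 b→12 d→6
  n1 'a': d→2
  n2 'ad': d→3
  n3 'add': d→4
  n4 'addd': d→5
  n5 'adddd': ·  ←P0
  n6 'd': b→7 c→16 d→20
  n7 'db': b→8
  n8 'dbb': d→9
  n9 'dbbd': d→10
  n10 'dbbdd': a→11
  n11 'dbbdda': ·  ←P1
  n12 'b': c→13
  n13 'bc': d→14
  n14 'bcd': d→15
  n15 'bcdd': ·  ←P2
  n16 'dc': a→17
  n17 'dca': d→18
  n18 'dcad': b→19
  n19 'dcadb': ·  ←P3
  n20 'dd': a→21
  n21 'dda': ·  ←P4

Failure links (BFS by depth):
  n1('a'): parent n0 fail=0; on 'a' 0 → fail=0;  out ∅∪∅=∅
  n6('d'): parent n0 fail=0; on 'd' 0 → fail=0;  out ∅∪∅=∅
  n12('b'): parent n0 fail=0; on 'b' 0 → fail=0;  out ∅∪∅=∅
  n2('ad'): parent n1 fail=0; on 'd' 0 → fail=6;  out ∅∪∅=∅
  n7('db'): parent n6 fail=0; on 'b' 0 → fail=12;  out ∅∪∅=∅
  n13('bc'): parent n12 fail=0; on 'c' 0 → fail=0;  out ∅∪∅=∅
  n16('dc'): parent n6 fail=0; on 'c' 0 → fail=0;  out ∅∪∅=∅
  n20('dd'): parent n6 fail=0; on 'd' 0 → fail=6;  out ∅∪∅=∅
  n3('add'): parent n2 fail=6; on 'd' 6 → fail=20;  out ∅∪∅=∅
  n8('dbb'): parent n7 fail=12; on 'b' 12→0 → fail=12;  out ∅∪∅=∅
  n14('bcd'): parent n13 fail=0; on 'd' 0 → fail=6;  out ∅∪∅=∅
  n17('dca'): parent n16 fail=0; on 'a' 0 → fail=1;  out ∅∪∅=∅
  n21('dda'): parent n20 fail=6; on 'a' 6→0 → fail=1;  out {4}∪∅={4}
  n4('addd'): parent n3 fail=20; on 'd' 20→6 → fail=20;  out ∅∪∅=∅
  n9('dbbd'): parent n8 fail=12; on 'd' 12→0 → fail=6;  out ∅∪∅=∅
  n15('bcdd'): parent n14 fail=6; on 'd' 6 → fail=20;  out {2}∪∅={2}
  n18('dcad'): parent n17 fail=1; on 'd' 1 → fail=2;  out ∅∪∅=∅
  n5('adddd'): parent n4 fail=20; on 'd' 20→6 → fail=20;  out {0}∪∅={0}
  n10('dbbdd'): parent n9 fail=6; on 'd' 6 → fail=20;  out ∅∪∅=∅
  n19('dcadb'): parent n18 fail=2; on 'b' 2→6 → fail=7;  out {3}∪∅={3}
  n11('dbbdda'): parent n10 fail=20; on 'a' 20 → fail=21;  out {1}∪{4}={1,4}

Scan:
i=0 'a': node 0→1
i=1 'd': node 1→2
i=2 'b': node 2→7 (fail-walked)
i=3 'b': node 7→8
i=4 'd': node 8→9
i=5 'd': node 9→10
i=6 'a': node 10→11  emit P1@[1:6],P4@[4:6]
i=7 'd': node 11→2 (fail-walked)
i=8 'a': node 2→1 (fail-walked)
i=9 'd': node 1→2
i=10 'c': node 2→16 (fail-walked)
i=11 'a': node 16→17
i=12 'd': node 17→18
i=13 'b': node 18→19  emit P3@[9:13]
i=14 'd': node 19→6 (fail-walked)
i=15 'b': node 6→7
i=16 'b': node 7→8
i=17 'd': node 8→9
i=18 'd': node 9→10
i=19 'a': node 10→11  emit P1@[14:19],P4@[17:19]
i=20 'b': node 11→12 (fail-walked)
i=21 'c': node 12→13
i=22 'd': node 13→14
i=23 'd': node 14→15  emit P2@[20:23]
i=24 'a': node 15→21 (fail-walked)  emit P4@[22:24]
i=25 'd': node 21→2 (fail-walked)
i=26 'd': node 2→3
i=27 'd': node 3→4
i=28 'd': node 4→5  emit P0@[24:28]
i=29 'b': node 5→7 (fail-walked)
i=30 'c': node 7→13 (fail-walked)
i=31 'd': node 13→14
i=32 'd': node 14→15  emit P2@[29:32]
i=33 'a': node 15→21 (fail-walked)  emit P4@[31:33]
i=34 'd': node 21→2 (fail-walked)
i=35 'b': node 2→7 (fail-walked)
i=36 'b': node 7→8
i=37 'd': node 8→9
i=38 'd': node 9→10
i=39 'a': node 10→11  emit P1@[34:39],P4@[37:39]
i=40 'c': node 11→0 (fail-walked)
i=41 'a': node 0→1
i=42 'b': node 1→12 (fail-walked)
i=43 'd': node 12→6 (fail-walked)
i=44 'c': node 6→16
i=45 'a': node 16→17
i=46 'd': node 17→18
i=47 'b': node 18→19  emit P3@[43:47]

All matches (sorted): [[6,1],[6,4],[13,3],[19,1],[19,4],[23,2],[24,4],[28,0],[32,2],[33,4],[39,1],[39,4],[47,3]]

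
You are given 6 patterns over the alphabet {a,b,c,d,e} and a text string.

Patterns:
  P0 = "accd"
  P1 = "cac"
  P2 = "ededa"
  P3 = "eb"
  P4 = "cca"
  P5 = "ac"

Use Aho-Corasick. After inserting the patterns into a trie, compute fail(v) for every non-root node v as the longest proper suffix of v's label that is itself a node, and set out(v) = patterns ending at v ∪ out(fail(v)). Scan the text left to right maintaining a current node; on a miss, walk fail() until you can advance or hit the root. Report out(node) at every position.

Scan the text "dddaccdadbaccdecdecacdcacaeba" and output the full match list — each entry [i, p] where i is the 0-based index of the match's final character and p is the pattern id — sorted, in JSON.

Build automaton:
Trie (insert patterns):
  n0 'ε': a→1 c→5 e→8
  n1 'a': c→2
  n2 'ac': c→3  [P5 ends]
  n3 'acc': d→4
  n4 'accd': ·  [P0 ends]
  n5 'c': a→6 c→14
  n6 'ca': c→7
  n7 'cac': ·  [P1 ends]
  n8 'e': b→13 d→9
  n9 'ed': e→10
  n10 'ede': d→11
  n11 'eded': a→12
  n12 'ededa': ·  [P2 ends]
  n13 'eb': ·  [P3 ends]
  n14 'cc': a→15
  n15 'cca': ·  [P4 ends]

Failure links (BFS by depth):
  fail(1) 'a': from fail(0)=0 chase 'a': 0 ⇒ 0;  out=∅∪out(0)=∅
  fail(5) 'c': from fail(0)=0 chase 'c': 0 ⇒ 0;  out=∅∪out(0)=∅
  fail(8) 'e': from fail(0)=0 chase 'e': 0 ⇒ 0;  out=∅∪out(0)=∅
  fail(2) 'ac': from fail(1)=0 chase 'c': 0 ⇒ 5;  out={5}∪out(5)={5}
  fail(6) 'ca': from fail(5)=0 chase 'a': 0 ⇒ 1;  out=∅∪out(1)=∅
  fail(9) 'ed': from fail(8)=0 chase 'd': 0 ⇒ 0;  out=∅∪out(0)=∅
  fail(13) 'eb': from fail(8)=0 chase 'b': 0 ⇒ 0;  out={3}∪out(0)={3}
  fail(14) 'cc': from fail(5)=0 chase 'c': 0 ⇒ 5;  out=∅∪out(5)=∅
  fail(3) 'acc': from fail(2)=5 chase 'c': 5 ⇒ 14;  out=∅∪out(14)=∅
  fail(7) 'cac': from fail(6)=1 chase 'c': 1 ⇒ 2;  out={1}∪out(2)={1,5}
  fail(10) 'ede': from fail(9)=0 chase 'e': 0 ⇒ 8;  out=∅∪out(8)=∅
  fail(15) 'cca': from fail(14)=5 chase 'a': 5 ⇒ 6;  out={4}∪out(6)={4}
  fail(4) 'accd': from fail(3)=14 chase 'd': 14→5→0 ⇒ 0;  out={0}∪out(0)={0}
  fail(11) 'eded': from fail(10)=8 chase 'd': 8 ⇒ 9;  out=∅∪out(9)=∅
  fail(12) 'ededa': from fail(11)=9 chase 'a': 9→0 ⇒ 1;  out={2}∪out(1)={2}

Scan:
[0] read 'd'  n0⇒n0
[1] read 'd'  n0⇒n0
[2] read 'd'  n0⇒n0
[3] read 'a'  n0⇒n1
[4] read 'c'  n1⇒n2  → match P5@[3:4]
[5] read 'c'  n2⇒n3
[6] read 'd'  n3⇒n4  → match P0@[3:6]
[7] read 'a'  n4⇒n1 (fail-walked)
[8] read 'd'  n1⇒n0 (fail-walked)
[9] read 'b'  n0⇒n0
[10] read 'a'  n0⇒n1
[11] read 'c'  n1⇒n2  → match P5@[10:11]
[12] read 'c'  n2⇒n3
[13] read 'd'  n3⇒n4  → match P0@[10:13]
[14] read 'e'  n4⇒n8 (fail-walked)
[15] read 'c'  n8⇒n5 (fail-walked)
[16] read 'd'  n5⇒n0 (fail-walked)
[17] read 'e'  n0⇒n8
[18] read 'c'  n8⇒n5 (fail-walked)
[19] read 'a'  n5⇒n6
[20] read 'c'  n6⇒n7  → match P1@[18:20],P5@[19:20]
[21] read 'd'  n7⇒n0 (fail-walked)
[22] read 'c'  n0⇒n5
[23] read 'a'  n5⇒n6
[24] read 'c'  n6⇒n7  → match P1@[22:24],P5@[23:24]
[25] read 'a'  n7⇒n6 (fail-walked)
[26] read 'e'  n6⇒n8 (fail-walked)
[27] read 'b'  n8⇒n13  → match P3@[26:27]
[28] read 'a'  n13⇒n1 (fail-walked)

Matches: [[4,5],[6,0],[11,5],[13,0],[20,1],[20,5],[24,1],[24,5],[27,3]]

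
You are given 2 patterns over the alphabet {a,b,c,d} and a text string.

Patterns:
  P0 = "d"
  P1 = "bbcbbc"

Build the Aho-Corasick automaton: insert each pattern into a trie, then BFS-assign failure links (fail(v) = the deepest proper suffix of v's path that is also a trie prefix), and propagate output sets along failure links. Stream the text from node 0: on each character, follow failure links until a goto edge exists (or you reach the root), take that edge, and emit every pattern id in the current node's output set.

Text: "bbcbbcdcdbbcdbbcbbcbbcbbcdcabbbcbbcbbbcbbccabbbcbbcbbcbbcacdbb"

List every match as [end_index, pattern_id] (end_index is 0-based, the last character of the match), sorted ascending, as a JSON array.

Build automaton:
Trie (insert patterns):
  n0 'ε': b→2 d→1
  n1 'd': ·  ←P0
  n2 'b': b→3
  n3 'bb': c→4
  n4 'bbc': b→5
  n5 'bbcb': b→6
  n6 'bbcbb': c→7
  n7 'bbcbbc': ·  ←P1

BFS fail/out derivation:
  n1('d'): parent n0 fail=0; on 'd' 0 → fail=0;  out {0}∪∅={0}
  n2('b'): parent n0 fail=0; on 'b' 0 → fail=0;  out ∅∪∅=∅
  n3('bb'): parent n2 fail=0; on 'b' 0 → fail=2;  out ∅∪∅=∅
  n4('bbc'): parent n3 fail=2; on 'c' 2→0 → fail=0;  out ∅∪∅=∅
  n5('bbcb'): parent n4 fail=0; on 'b' 0 → fail=2;  out ∅∪∅=∅
  n6('bbcbb'): parent n5 fail=2; on 'b' 2 → fail=3;  out ∅∪∅=∅
  n7('bbcbbc'): parent n6 fail=3; on 'c' 3 → fail=4;  out {1}∪∅={1}

Scan:
i=0 'b': node 0→2
i=1 'b': node 2→3
i=2 'c': node 3→4
i=3 'b': node 4→5
i=4 'b': node 5→6
i=5 'c': node 6→7  ** P1@[0:5]
i=6 'd': node 7→1 (via fail)  ** P0@[6:6]
i=7 'c': node 1→0 (via fail)
i=8 'd': node 0→1  ** P0@[8:8]
i=9 'b': node 1→2 (via fail)
i=10 'b': node 2→3
i=11 'c': node 3→4
i=12 'd': node 4→1 (via fail)  ** P0@[12:12]
i=13 'b': node 1→2 (via fail)
i=14 'b': node 2→3
i=15 'c': node 3→4
i=16 'b': node 4→5
i=17 'b': node 5→6
i=18 'c': node 6→7  ** P1@[13:18]
i=19 'b': node 7→5 (via fail)
i=20 'b': node 5→6
i=21 'c': node 6→7  ** P1@[16:21]
i=22 'b': node 7→5 (via fail)
i=23 'b': node 5→6
i=24 'c': node 6→7  ** P1@[19:24]
i=25 'd': node 7→1 (via fail)  ** P0@[25:25]
i=26 'c': node 1→0 (via fail)
i=27 'a': node 0→0
i=28 'b': node 0→2
i=29 'b': node 2→3
i=30 'b': node 3→3 (via fail)
i=31 'c': node 3→4
i=32 'b': node 4→5
i=33 'b': node 5→6
i=34 'c': node 6→7  ** P1@[29:34]
i=35 'b': node 7→5 (via fail)
i=36 'b': node 5→6
i=37 'b': node 6→3 (via fail)
i=38 'c': node 3→4
i=39 'b': node 4→5
i=40 'b': node 5→6
i=41 'c': node 6→7  ** P1@[36:41]
i=42 'c': node 7→0 (via fail)
i=43 'a': node 0→0
i=44 'b': node 0→2
i=45 'b': node 2→3
i=46 'b': node 3→3 (via fail)
i=47 'c': node 3→4
i=48 'b': node 4→5
i=49 'b': node 5→6
i=50 'c': node 6→7  ** P1@[45:50]
i=51 'b': node 7→5 (via fail)
i=52 'b': node 5→6
i=53 'c': node 6→7  ** P1@[48:53]
i=54 'b': node 7→5 (via fail)
i=55 'b': node 5→6
i=56 'c': node 6→7  ** P1@[51:56]
i=57 'a': node 7→0 (via fail)
i=58 'c': node 0→0
i=59 'd': node 0→1  ** P0@[59:59]
i=60 'b': node 1→2 (via fail)
i=61 'b': node 2→3

All matches (sorted): [[5,1],[6,0],[8,0],[12,0],[18,1],[21,1],[24,1],[25,0],[34,1],[41,1],[50,1],[53,1],[56,1],[59,0]]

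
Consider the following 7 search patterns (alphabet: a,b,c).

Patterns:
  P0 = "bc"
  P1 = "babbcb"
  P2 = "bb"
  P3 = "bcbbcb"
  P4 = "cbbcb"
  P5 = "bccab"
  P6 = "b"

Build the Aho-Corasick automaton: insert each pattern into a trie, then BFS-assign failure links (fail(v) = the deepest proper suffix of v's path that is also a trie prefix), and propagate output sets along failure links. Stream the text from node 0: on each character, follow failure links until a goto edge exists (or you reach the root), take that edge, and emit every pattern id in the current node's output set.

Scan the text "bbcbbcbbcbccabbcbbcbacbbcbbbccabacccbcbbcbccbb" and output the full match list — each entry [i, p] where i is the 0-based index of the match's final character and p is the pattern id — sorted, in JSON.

Build automaton:
Trie (insert patterns):
  0='ε' goto b→1 c→13
  1='b' goto a→3 b→8 c→2  ←P6
  2='bc' goto b→9 c→18  ←P0
  3='ba' goto b→4
  4='bab' goto b→5
  5='babb' goto c→6
  6='babbc' goto b→7
  7='babbcb' goto ·  ←P1
  8='bb' goto ·  ←P2
  9='bcb' goto b→10
  10='bcbb' goto c→11
  11='bcbbc' goto b→12
  12='bcbbcb' goto ·  ←P3
  13='c' goto b→14
  14='cb' goto b→15
  15='cbb' goto c→16
  16='cbbc' goto b→17
  17='cbbcb' goto ·  ←P4
  18='bcc' goto a→19
  19='bcca' goto b→20
  20='bccab' goto ·  ←P5

Failure links (BFS by depth):
  fail(1) 'b': from fail(0)=0 chase 'b': 0 ⇒ 0;  out={6}∪out(0)={6}
  fail(13) 'c': from fail(0)=0 chase 'c': 0 ⇒ 0;  out=∅∪out(0)=∅
  fail(2) 'bc': from fail(1)=0 chase 'c': 0 ⇒ 13;  out={0}∪out(13)={0}
  fail(3) 'ba': from fail(1)=0 chase 'a': 0 ⇒ 0;  out=∅∪out(0)=∅
  fail(8) 'bb': from fail(1)=0 chase 'b': 0 ⇒ 1;  out={2}∪out(1)={2,6}
  fail(14) 'cb': from fail(13)=0 chase 'b': 0 ⇒ 1;  out=∅∪out(1)={6}
  fail(4) 'bab': from fail(3)=0 chase 'b': 0 ⇒ 1;  out=∅∪out(1)={6}
  fail(9) 'bcb': from fail(2)=13 chase 'b': 13 ⇒ 14;  out=∅∪out(14)={6}
  fail(15) 'cbb': from fail(14)=1 chase 'b': 1 ⇒ 8;  out=∅∪out(8)={2,6}
  fail(18) 'bcc': from fail(2)=13 chase 'c': 13→0 ⇒ 13;  out=∅∪out(13)=∅
  fail(5) 'babb': from fail(4)=1 chase 'b': 1 ⇒ 8;  out=∅∪out(8)={2,6}
  fail(10) 'bcbb': from fail(9)=14 chase 'b': 14 ⇒ 15;  out=∅∪out(15)={2,6}
  fail(16) 'cbbc': from fail(15)=8 chase 'c': 8→1 ⇒ 2;  out=∅∪out(2)={0}
  fail(19) 'bcca': from fail(18)=13 chase 'a': 13→0 ⇒ 0;  out=∅∪out(0)=∅
  fail(6) 'babbc': from fail(5)=8 chase 'c': 8→1 ⇒ 2;  out=∅∪out(2)={0}
  fail(11) 'bcbbc': from fail(10)=15 chase 'c': 15 ⇒ 16;  out=∅∪out(16)={0}
  fail(17) 'cbbcb': from fail(16)=2 chase 'b': 2 ⇒ 9;  out={4}∪out(9)={4,6}
  fail(20) 'bccab': from fail(19)=0 chase 'b': 0 ⇒ 1;  out={5}∪out(1)={5,6}
  fail(7) 'babbcb': from fail(6)=2 chase 'b': 2 ⇒ 9;  out={1}∪out(9)={1,6}
  fail(12) 'bcbbcb': from fail(11)=16 chase 'b': 16 ⇒ 17;  out={3}∪out(17)={3,4,6}

Scan:
i=0 'b': node 0→1  ** P6@[0:0]
i=1 'b': node 1→8  ** P2@[0:1],P6@[1:1]
i=2 'c': node 8→2 ·f  ** P0@[1:2]
i=3 'b': node 2→9  ** P6@[3:3]
i=4 'b': node 9→10  ** P2@[3:4],P6@[4:4]
i=5 'c': node 10→11  ** P0@[4:5]
i=6 'b': node 11→12  ** P3@[1:6],P4@[2:6],P6@[6:6]
i=7 'b': node 12→10 ·f  ** P2@[6:7],P6@[7:7]
i=8 'c': node 10→11  ** P0@[7:8]
i=9 'b': node 11→12  ** P3@[4:9],P4@[5:9],P6@[9:9]
i=10 'c': node 12→2 ·f  ** P0@[9:10]
i=11 'c': node 2→18
i=12 'a': node 18→19
i=13 'b': node 19→20  ** P5@[9:13],P6@[13:13]
i=14 'b': node 20→8 ·f  ** P2@[13:14],P6@[14:14]
i=15 'c': node 8→2 ·f  ** P0@[14:15]
i=16 'b': node 2→9  ** P6@[16:16]
i=17 'b': node 9→10  ** P2@[16:17],P6@[17:17]
i=18 'c': node 10→11  ** P0@[17:18]
i=19 'b': node 11→12  ** P3@[14:19],P4@[15:19],P6@[19:19]
i=20 'a': node 12→3 ·f
i=21 'c': node 3→13 ·f
i=22 'b': node 13→14  ** P6@[22:22]
i=23 'b': node 14→15  ** P2@[22:23],P6@[23:23]
i=24 'c': node 15→16  ** P0@[23:24]
i=25 'b': node 16→17  ** P4@[21:25],P6@[25:25]
i=26 'b': node 17→10 ·f  ** P2@[25:26],P6@[26:26]
i=27 'b': node 10→8 ·f  ** P2@[26:27],P6@[27:27]
i=28 'c': node 8→2 ·f  ** P0@[27:28]
i=29 'c': node 2→18
i=30 'a': node 18→19
i=31 'b': node 19→20  ** P5@[27:31],P6@[31:31]
i=32 'a': node 20→3 ·f
i=33 'c': node 3→13 ·f
i=34 'c': node 13→13 ·f
i=35 'c': node 13→13 ·f
i=36 'b': node 13→14  ** P6@[36:36]
i=37 'c': node 14→2 ·f  ** P0@[36:37]
i=38 'b': node 2→9  ** P6@[38:38]
i=39 'b': node 9→10  ** P2@[38:39],P6@[39:39]
i=40 'c': node 10→11  ** P0@[39:40]
i=41 'b': node 11→12  ** P3@[36:41],P4@[37:41],P6@[41:41]
i=42 'c': node 12→2 ·f  ** P0@[41:42]
i=43 'c': node 2→18
i=44 'b': node 18→14 ·f  ** P6@[44:44]
i=45 'b': node 14→15  ** P2@[44:45],P6@[45:45]

Matches: [[0,6],[1,2],[1,6],[2,0],[3,6],[4,2],[4,6],[5,0],[6,3],[6,4],[6,6],[7,2],[7,6],[8,0],[9,3],[9,4],[9,6],[10,0],[13,5],[13,6],[14,2],[14,6],[15,0],[16,6],[17,2],[17,6],[18,0],[19,3],[19,4],[19,6],[22,6],[23,2],[23,6],[24,0],[25,4],[25,6],[26,2],[26,6],[27,2],[27,6],[28,0],[31,5],[31,6],[36,6],[37,0],[38,6],[39,2],[39,6],[40,0],[41,3],[41,4],[41,6],[42,0],[44,6],[45,2],[45,6]]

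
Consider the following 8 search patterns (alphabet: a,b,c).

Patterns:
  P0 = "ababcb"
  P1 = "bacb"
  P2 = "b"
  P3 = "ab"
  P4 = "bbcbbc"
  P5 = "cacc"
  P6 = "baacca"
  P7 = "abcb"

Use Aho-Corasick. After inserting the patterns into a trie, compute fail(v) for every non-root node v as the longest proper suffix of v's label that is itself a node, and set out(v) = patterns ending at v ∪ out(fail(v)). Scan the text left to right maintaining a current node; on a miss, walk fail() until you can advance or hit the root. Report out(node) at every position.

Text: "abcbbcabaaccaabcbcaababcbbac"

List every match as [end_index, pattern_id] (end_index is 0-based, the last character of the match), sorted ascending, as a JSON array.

Build:
Trie (insert patterns):
  0='ε' goto a→1 b→7 c→16
  1='a' goto b→2
  2='ab' goto a→3 c→24  [P3 ends]
  3='aba' goto b→4
  4='abab' goto c→5
  5='ababc' goto b→6
  6='ababcb' goto ·  [P0 ends]
  7='b' goto a→8 b→11  [P2 ends]
  8='ba' goto a→20 c→9
  9='bac' goto b→10
  10='bacb' goto ·  [P1 ends]
  11='bb' goto c→12
  12='bbc' goto b→13
  13='bbcb' goto b→14
  14='bbcbb' goto c→15
  15='bbcbbc' goto ·  [P4 ends]
  16='c' goto a→17
  17='ca' goto c→18
  18='cac' goto c→19
  19='cacc' goto ·  [P5 ends]
  20='baa' goto c→21
  21='baac' goto c→22
  22='baacc' goto a→23
  23='baacca' goto ·  [P6 ends]
  24='abc' goto b→25
  25='abcb' goto ·  [P7 ends]

BFS fail/out derivation:
  n1('a'): parent n0 fail=0; on 'a' 0 → fail=0;  out ∅∪∅=∅
  n7('b'): parent n0 fail=0; on 'b' 0 → fail=0;  out {2}∪∅={2}
  n16('c'): parent n0 fail=0; on 'c' 0 → fail=0;  out ∅∪∅=∅
  n2('ab'): parent n1 fail=0; on 'b' 0 → fail=7;  out {3}∪{2}={2,3}
  n8('ba'): parent n7 fail=0; on 'a' 0 → fail=1;  out ∅∪∅=∅
  n11('bb'): parent n7 fail=0; on 'b' 0 → fail=7;  out ∅∪{2}={2}
  n17('ca'): parent n16 fail=0; on 'a' 0 → fail=1;  out ∅∪∅=∅
  n3('aba'): parent n2 fail=7; on 'a' 7 → fail=8;  out ∅∪∅=∅
  n9('bac'): parent n8 fail=1; on 'c' 1→0 → fail=16;  out ∅∪∅=∅
  n12('bbc'): parent n11 fail=7; on 'c' 7→0 → fail=16;  out ∅∪∅=∅
  n18('cac'): parent n17 fail=1; on 'c' 1→0 → fail=16;  out ∅∪∅=∅
  n20('baa'): parent n8 fail=1; on 'a' 1→0 → fail=1;  out ∅∪∅=∅
  n24('abc'): parent n2 fail=7; on 'c' 7→0 → fail=16;  out ∅∪∅=∅
  n4('abab'): parent n3 fail=8; on 'b' 8→1 → fail=2;  out ∅∪{2,3}={2,3}
  n10('bacb'): parent n9 fail=16; on 'b' 16→0 → fail=7;  out {1}∪{2}={1,2}
  n13('bbcb'): parent n12 fail=16; on 'b' 16→0 → fail=7;  out ∅∪{2}={2}
  n19('cacc'): parent n18 fail=16; on 'c' 16→0 → fail=16;  out {5}∪∅={5}
  n21('baac'): parent n20 fail=1; on 'c' 1→0 → fail=16;  out ∅∪∅=∅
  n25('abcb'): parent n24 fail=16; on 'b' 16→0 → fail=7;  out {7}∪{2}={2,7}
  n5('ababc'): parent n4 fail=2; on 'c' 2 → fail=24;  out ∅∪∅=∅
  n14('bbcbb'): parent n13 fail=7; on 'b' 7 → fail=11;  out ∅∪{2}={2}
  n22('baacc'): parent n21 fail=16; on 'c' 16→0 → fail=16;  out ∅∪∅=∅
  n6('ababcb'): parent n5 fail=24; on 'b' 24 → fail=25;  out {0}∪{2,7}={0,2,7}
  n15('bbcbbc'): parent n14 fail=11; on 'c' 11 → fail=12;  out {4}∪∅={4}
  n23('baacca'): parent n22 fail=16; on 'a' 16 → fail=17;  out {6}∪∅={6}

Text stream:
pos 0 'a': at 1
pos 1 'b': at 2  → match P2@[1:1],P3@[0:1]
pos 2 'c': at 24
pos 3 'b': at 25  → match P2@[3:3],P7@[0:3]
pos 4 'b': at 11 (via fail)  → match P2@[4:4]
pos 5 'c': at 12
pos 6 'a': at 17 (via fail)
pos 7 'b': at 2 (via fail)  → match P2@[7:7],P3@[6:7]
pos 8 'a': at 3
pos 9 'a': at 20 (via fail)
pos 10 'c': at 21
pos 11 'c': at 22
pos 12 'a': at 23  → match P6@[7:12]
pos 13 'a': at 1 (via fail)
pos 14 'b': at 2  → match P2@[14:14],P3@[13:14]
pos 15 'c': at 24
pos 16 'b': at 25  → match P2@[16:16],P7@[13:16]
pos 17 'c': at 16 (via fail)
pos 18 'a': at 17
pos 19 'a': at 1 (via fail)
pos 20 'b': at 2  → match P2@[20:20],P3@[19:20]
pos 21 'a': at 3
pos 22 'b': at 4  → match P2@[22:22],P3@[21:22]
pos 23 'c': at 5
pos 24 'b': at 6  → match P0@[19:24],P2@[24:24],P7@[21:24]
pos 25 'b': at 11 (via fail)  → match P2@[25:25]
pos 26 'a': at 8 (via fail)
pos 27 'c': at 9

All matches (sorted): [[1,2],[1,3],[3,2],[3,7],[4,2],[7,2],[7,3],[12,6],[14,2],[14,3],[16,2],[16,7],[20,2],[20,3],[22,2],[22,3],[24,0],[24,2],[24,7],[25,2]]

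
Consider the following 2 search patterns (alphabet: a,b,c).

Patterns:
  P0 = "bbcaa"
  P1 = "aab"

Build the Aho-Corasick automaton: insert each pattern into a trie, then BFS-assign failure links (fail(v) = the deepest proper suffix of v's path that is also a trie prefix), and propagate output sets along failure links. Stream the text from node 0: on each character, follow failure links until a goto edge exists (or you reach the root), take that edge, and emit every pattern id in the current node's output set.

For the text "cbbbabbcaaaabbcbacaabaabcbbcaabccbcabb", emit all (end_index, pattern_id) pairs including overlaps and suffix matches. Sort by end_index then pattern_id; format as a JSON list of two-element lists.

Build:
Trie nodes:
  n0 'ε': a→6 b→1
  n1 'b': b→2
  n2 'bb': c→3
  n3 'bbc': a→4
  n4 'bbca': a→5
  n5 'bbcaa': ·  ←P0
  n6 'a': a→7
  n7 'aa': b→8
  n8 'aab': ·  ←P1

Failure links (BFS by depth):
  fail(1) 'b': from fail(0)=0 chase 'b': 0 ⇒ 0;  out=∅∪out(0)=∅
  fail(6) 'a': from fail(0)=0 chase 'a': 0 ⇒ 0;  out=∅∪out(0)=∅
  fail(2) 'bb': from fail(1)=0 chase 'b': 0 ⇒ 1;  out=∅∪out(1)=∅
  fail(7) 'aa': from fail(6)=0 chase 'a': 0 ⇒ 6;  out=∅∪out(6)=∅
  fail(3) 'bbc': from fail(2)=1 chase 'c': 1→0 ⇒ 0;  out=∅∪out(0)=∅
  fail(8) 'aab': from fail(7)=6 chase 'b': 6→0 ⇒ 1;  out={1}∪out(1)={1}
  fail(4) 'bbca': from fail(3)=0 chase 'a': 0 ⇒ 6;  out=∅∪out(6)=∅
  fail(5) 'bbcaa': from fail(4)=6 chase 'a': 6 ⇒ 7;  out={0}∪out(7)={0}

Run:
[0] read 'c'  n0⇒n0
[1] read 'b'  n0⇒n1
[2] read 'b'  n1⇒n2
[3] read 'b'  n2⇒n2 ·f
[4] read 'a'  n2⇒n6 ·f
[5] read 'b'  n6⇒n1 ·f
[6] read 'b'  n1⇒n2
[7] read 'c'  n2⇒n3
[8] read 'a'  n3⇒n4
[9] read 'a'  n4⇒n5  emit P0@[5:9]
[10] read 'a'  n5⇒n7 ·f
[11] read 'a'  n7⇒n7 ·f
[12] read 'b'  n7⇒n8  emit P1@[10:12]
[13] read 'b'  n8⇒n2 ·f
[14] read 'c'  n2⇒n3
[15] read 'b'  n3⇒n1 ·f
[16] read 'a'  n1⇒n6 ·f
[17] read 'c'  n6⇒n0 ·f
[18] read 'a'  n0⇒n6
[19] read 'a'  n6⇒n7
[20] read 'b'  n7⇒n8  emit P1@[18:20]
[21] read 'a'  n8⇒n6 ·f
[22] read 'a'  n6⇒n7
[23] read 'b'  n7⇒n8  emit P1@[21:23]
[24] read 'c'  n8⇒n0 ·f
[25] read 'b'  n0⇒n1
[26] read 'b'  n1⇒n2
[27] read 'c'  n2⇒n3
[28] read 'a'  n3⇒n4
[29] read 'a'  n4⇒n5  emit P0@[25:29]
[30] read 'b'  n5⇒n8 ·f  emit P1@[28:30]
[31] read 'c'  n8⇒n0 ·f
[32] read 'c'  n0⇒n0
[33] read 'b'  n0⇒n1
[34] read 'c'  n1⇒n0 ·f
[35] read 'a'  n0⇒n6
[36] read 'b'  n6⇒n1 ·f
[37] read 'b'  n1⇒n2

Matches: [[9,0],[12,1],[20,1],[23,1],[29,0],[30,1]]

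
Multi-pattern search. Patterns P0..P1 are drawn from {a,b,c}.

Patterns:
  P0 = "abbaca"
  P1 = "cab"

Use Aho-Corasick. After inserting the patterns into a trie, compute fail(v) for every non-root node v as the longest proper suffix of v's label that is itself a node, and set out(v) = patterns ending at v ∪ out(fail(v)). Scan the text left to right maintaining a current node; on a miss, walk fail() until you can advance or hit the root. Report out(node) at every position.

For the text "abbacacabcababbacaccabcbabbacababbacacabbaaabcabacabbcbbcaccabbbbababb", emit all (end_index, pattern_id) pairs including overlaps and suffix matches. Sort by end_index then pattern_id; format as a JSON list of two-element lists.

Construct AC machine:
Trie (insert patterns):
  n0 'ε': a→1 c→7
  n1 'a': b→2
  n2 'ab': b→3
  n3 'abb': a→4
  n4 'abba': c→5
  n5 'abbac': a→6
  n6 'abbaca': ·  ←P0
  n7 'c': a→8
  n8 'ca': b→9
  n9 'cab': ·  ←P1

BFS fail/out derivation:
  fail(1) 'a': from fail(0)=0 chase 'a': 0 ⇒ 0;  out=∅∪out(0)=∅
  fail(7) 'c': from fail(0)=0 chase 'c': 0 ⇒ 0;  out=∅∪out(0)=∅
  fail(2) 'ab': from fail(1)=0 chase 'b': 0 ⇒ 0;  out=∅∪out(0)=∅
  fail(8) 'ca': from fail(7)=0 chase 'a': 0 ⇒ 1;  out=∅∪out(1)=∅
  fail(3) 'abb': from fail(2)=0 chase 'b': 0 ⇒ 0;  out=∅∪out(0)=∅
  fail(9) 'cab': from fail(8)=1 chase 'b': 1 ⇒ 2;  out={1}∪out(2)={1}
  fail(4) 'abba': from fail(3)=0 chase 'a': 0 ⇒ 1;  out=∅∪out(1)=∅
  fail(5) 'abbac': from fail(4)=1 chase 'c': 1→0 ⇒ 7;  out=∅∪out(7)=∅
  fail(6) 'abbaca': from fail(5)=7 chase 'a': 7 ⇒ 8;  out={0}∪out(8)={0}

Text stream:
i=0 'a': node 0→1
i=1 'b': node 1→2
i=2 'b': node 2→3
i=3 'a': node 3→4
i=4 'c': node 4→5
i=5 'a': node 5→6  emit P0@[0:5]
i=6 'c': node 6→7 ·f
i=7 'a': node 7→8
i=8 'b': node 8→9  emit P1@[6:8]
i=9 'c': node 9→7 ·f
i=10 'a': node 7→8
i=11 'b': node 8→9  emit P1@[9:11]
i=12 'a': node 9→1 ·f
i=13 'b': node 1→2
i=14 'b': node 2→3
i=15 'a': node 3→4
i=16 'c': node 4→5
i=17 'a': node 5→6  emit P0@[12:17]
i=18 'c': node 6→7 ·f
i=19 'c': node 7→7 ·f
i=20 'a': node 7→8
i=21 'b': node 8→9  emit P1@[19:21]
i=22 'c': node 9→7 ·f
i=23 'b': node 7→0 ·f
i=24 'a': node 0→1
i=25 'b': node 1→2
i=26 'b': node 2→3
i=27 'a': node 3→4
i=28 'c': node 4→5
i=29 'a': node 5→6  emit P0@[24:29]
i=30 'b': node 6→9 ·f  emit P1@[28:30]
i=31 'a': node 9→1 ·f
i=32 'b': node 1→2
i=33 'b': node 2→3
i=34 'a': node 3→4
i=35 'c': node 4→5
i=36 'a': node 5→6  emit P0@[31:36]
i=37 'c': node 6→7 ·f
i=38 'a': node 7→8
i=39 'b': node 8→9  emit P1@[37:39]
i=40 'b': node 9→3 ·f
i=41 'a': node 3→4
i=42 'a': node 4→1 ·f
i=43 'a': node 1→1 ·f
i=44 'b': node 1→2
i=45 'c': node 2→7 ·f
i=46 'a': node 7→8
i=47 'b': node 8→9  emit P1@[45:47]
i=48 'a': node 9→1 ·f
i=49 'c': node 1→7 ·f
i=50 'a': node 7→8
i=51 'b': node 8→9  emit P1@[49:51]
i=52 'b': node 9→3 ·f
i=53 'c': node 3→7 ·f
i=54 'b': node 7→0 ·f
i=55 'b': node 0→0
i=56 'c': node 0→7
i=57 'a': node 7→8
i=58 'c': node 8→7 ·f
i=59 'c': node 7→7 ·f
i=60 'a': node 7→8
i=61 'b': node 8→9  emit P1@[59:61]
i=62 'b': node 9→3 ·f
i=63 'b': node 3→0 ·f
i=64 'b': node 0→0
i=65 'a': node 0→1
i=66 'b': node 1→2
i=67 'a': node 2→1 ·f
i=68 'b': node 1→2
i=69 'b': node 2→3

Matches: [[5,0],[8,1],[11,1],[17,0],[21,1],[29,0],[30,1],[36,0],[39,1],[47,1],[51,1],[61,1]]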